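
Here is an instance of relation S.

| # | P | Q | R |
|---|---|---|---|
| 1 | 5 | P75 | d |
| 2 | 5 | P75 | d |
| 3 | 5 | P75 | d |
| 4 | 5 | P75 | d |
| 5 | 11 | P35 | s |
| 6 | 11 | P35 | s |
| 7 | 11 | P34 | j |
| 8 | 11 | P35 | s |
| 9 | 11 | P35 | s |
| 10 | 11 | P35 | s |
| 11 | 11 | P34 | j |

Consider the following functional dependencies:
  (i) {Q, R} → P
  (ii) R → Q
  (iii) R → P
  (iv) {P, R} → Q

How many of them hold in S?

(i) {Q, R} → P: every LHS value maps to a single RHS value — holds.
(ii) R → Q: every LHS value maps to a single RHS value — holds.
(iii) R → P: every LHS value maps to a single RHS value — holds.
(iv) {P, R} → Q: every LHS value maps to a single RHS value — holds.
4 of the 4 dependencies hold.

4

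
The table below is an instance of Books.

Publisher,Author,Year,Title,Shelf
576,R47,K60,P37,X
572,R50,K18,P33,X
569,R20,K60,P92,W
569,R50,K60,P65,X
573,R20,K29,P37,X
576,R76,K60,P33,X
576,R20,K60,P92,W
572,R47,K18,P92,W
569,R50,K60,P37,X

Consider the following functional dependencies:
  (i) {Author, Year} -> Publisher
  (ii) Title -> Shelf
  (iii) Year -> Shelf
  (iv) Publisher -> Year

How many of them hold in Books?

2

(i) {Author, Year} -> Publisher: (Author=R20, Year=K60): 2 rows → Publisher takes values {569, 576} — violation — fails.
(ii) Title -> Shelf: every LHS value maps to a single RHS value — holds.
(iii) Year -> Shelf: Year=K60: 6 rows → Shelf takes values {X, W} — violation; Year=K18: 2 rows → Shelf takes values {X, W} — violation — fails.
(iv) Publisher -> Year: every LHS value maps to a single RHS value — holds.
2 of the 4 dependencies hold.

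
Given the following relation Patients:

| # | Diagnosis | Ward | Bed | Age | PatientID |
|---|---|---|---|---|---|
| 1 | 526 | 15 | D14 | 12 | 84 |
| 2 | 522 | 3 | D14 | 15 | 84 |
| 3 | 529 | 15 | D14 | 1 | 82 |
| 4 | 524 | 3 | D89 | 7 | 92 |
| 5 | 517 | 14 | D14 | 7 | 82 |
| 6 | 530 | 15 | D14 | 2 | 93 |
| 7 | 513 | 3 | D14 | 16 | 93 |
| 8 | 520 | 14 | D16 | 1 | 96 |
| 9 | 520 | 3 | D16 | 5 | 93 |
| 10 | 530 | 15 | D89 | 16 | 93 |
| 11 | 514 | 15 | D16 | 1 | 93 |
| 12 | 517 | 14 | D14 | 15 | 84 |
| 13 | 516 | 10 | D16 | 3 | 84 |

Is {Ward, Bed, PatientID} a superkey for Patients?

All 13 rows have distinct {Ward, Bed, PatientID} values, so {Ward, Bed, PatientID} → (all attributes) holds and {Ward, Bed, PatientID} is a superkey.

Yes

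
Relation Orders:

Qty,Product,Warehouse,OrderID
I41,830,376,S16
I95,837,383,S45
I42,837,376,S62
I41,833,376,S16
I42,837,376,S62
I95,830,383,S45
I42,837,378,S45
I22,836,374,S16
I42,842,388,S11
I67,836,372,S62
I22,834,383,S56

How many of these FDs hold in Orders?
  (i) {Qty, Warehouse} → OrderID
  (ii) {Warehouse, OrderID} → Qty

(i) {Qty, Warehouse} → OrderID: every LHS value maps to a single RHS value — holds.
(ii) {Warehouse, OrderID} → Qty: every LHS value maps to a single RHS value — holds.
2 of the 2 dependencies hold.

2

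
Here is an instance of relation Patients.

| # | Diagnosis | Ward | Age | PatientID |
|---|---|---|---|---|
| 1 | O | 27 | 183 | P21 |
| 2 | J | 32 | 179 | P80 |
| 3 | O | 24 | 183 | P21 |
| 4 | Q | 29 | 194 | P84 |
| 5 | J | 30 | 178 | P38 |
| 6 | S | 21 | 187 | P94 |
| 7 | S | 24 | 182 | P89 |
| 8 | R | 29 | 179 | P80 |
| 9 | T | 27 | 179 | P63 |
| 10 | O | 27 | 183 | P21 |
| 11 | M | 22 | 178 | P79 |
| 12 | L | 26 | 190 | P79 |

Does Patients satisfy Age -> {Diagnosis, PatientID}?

No

Age=183: rows 1, 3, 10 → {Diagnosis,PatientID} = (O, P21), (O, P21), (O, P21) ✓
Age=179: rows 2, 8, 9 → {Diagnosis,PatientID} takes values {(J, P80), (R, P80), (T, P63)} — violation
Age=194: row 4 → {Diagnosis,PatientID} = (Q, P84) ✓
Age=178: rows 5, 11 → {Diagnosis,PatientID} takes values {(J, P38), (M, P79)} — violation
Age=187: row 6 → {Diagnosis,PatientID} = (S, P94) ✓
Age=182: row 7 → {Diagnosis,PatientID} = (S, P89) ✓
Age=190: row 12 → {Diagnosis,PatientID} = (L, P79) ✓
Two rows agree on Age but differ on {Diagnosis, PatientID}, so Age -> {Diagnosis, PatientID} does not hold.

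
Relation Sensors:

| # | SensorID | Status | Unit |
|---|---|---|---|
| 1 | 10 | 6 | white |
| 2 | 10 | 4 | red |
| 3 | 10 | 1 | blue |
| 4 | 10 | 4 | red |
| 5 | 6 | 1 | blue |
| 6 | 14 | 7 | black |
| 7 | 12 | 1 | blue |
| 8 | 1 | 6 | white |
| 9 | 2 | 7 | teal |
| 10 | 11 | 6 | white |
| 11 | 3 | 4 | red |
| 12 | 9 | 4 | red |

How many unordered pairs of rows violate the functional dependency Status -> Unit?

1

Status=6: all 3 rows agree on Unit — 0 pairs.
Status=4: all 4 rows agree on Unit — 0 pairs.
Status=1: all 3 rows agree on Unit — 0 pairs.
Status=7: violating pairs (6,9) — 1 pair.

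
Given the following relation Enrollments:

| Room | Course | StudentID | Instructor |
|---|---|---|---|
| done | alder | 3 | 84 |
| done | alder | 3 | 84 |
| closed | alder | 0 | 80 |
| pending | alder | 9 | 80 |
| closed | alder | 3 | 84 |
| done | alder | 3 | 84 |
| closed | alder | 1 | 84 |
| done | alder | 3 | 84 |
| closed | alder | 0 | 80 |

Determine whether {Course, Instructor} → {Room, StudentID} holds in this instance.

No

(Course=alder, Instructor=84): 6 rows → {Room,StudentID} takes values {(done, 3), (closed, 3), (closed, 1)} — violation
(Course=alder, Instructor=80): 3 rows → {Room,StudentID} takes values {(closed, 0), (pending, 9)} — violation
Two rows agree on {Course, Instructor} but differ on {Room, StudentID}, so {Course, Instructor} → {Room, StudentID} does not hold.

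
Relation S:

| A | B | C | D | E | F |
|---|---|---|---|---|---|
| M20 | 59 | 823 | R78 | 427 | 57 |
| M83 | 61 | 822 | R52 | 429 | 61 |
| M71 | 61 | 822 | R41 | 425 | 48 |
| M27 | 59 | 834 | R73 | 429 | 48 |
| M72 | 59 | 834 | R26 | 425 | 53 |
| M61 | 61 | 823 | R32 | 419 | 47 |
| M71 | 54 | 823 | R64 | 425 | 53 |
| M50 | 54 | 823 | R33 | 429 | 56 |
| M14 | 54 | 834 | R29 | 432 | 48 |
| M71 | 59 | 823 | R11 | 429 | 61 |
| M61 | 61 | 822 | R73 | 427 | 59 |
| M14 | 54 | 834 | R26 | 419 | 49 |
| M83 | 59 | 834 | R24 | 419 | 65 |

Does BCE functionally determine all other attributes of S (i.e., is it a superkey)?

All 13 rows have distinct BCE values, so BCE → (all attributes) holds and BCE is a superkey.

Yes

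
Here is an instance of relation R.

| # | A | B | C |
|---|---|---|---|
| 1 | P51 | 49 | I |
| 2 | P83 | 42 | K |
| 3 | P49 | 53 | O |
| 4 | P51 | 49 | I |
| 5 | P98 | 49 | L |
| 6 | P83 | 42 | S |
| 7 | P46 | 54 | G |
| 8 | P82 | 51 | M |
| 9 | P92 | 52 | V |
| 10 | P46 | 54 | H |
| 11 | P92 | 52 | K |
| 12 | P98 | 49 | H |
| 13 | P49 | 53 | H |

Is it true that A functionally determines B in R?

A=P51: rows 1, 4 → B = 49, 49 ✓
A=P83: rows 2, 6 → B = 42, 42 ✓
A=P49: rows 3, 13 → B = 53, 53 ✓
A=P98: rows 5, 12 → B = 49, 49 ✓
A=P46: rows 7, 10 → B = 54, 54 ✓
A=P82: row 8 → B = 51 ✓
A=P92: rows 9, 11 → B = 52, 52 ✓
Every A value is associated with a single B value, so A → B holds.

Yes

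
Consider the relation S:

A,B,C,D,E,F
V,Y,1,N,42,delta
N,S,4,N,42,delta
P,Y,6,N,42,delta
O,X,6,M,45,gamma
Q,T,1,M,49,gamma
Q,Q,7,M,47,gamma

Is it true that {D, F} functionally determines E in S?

No

(D=N, F=delta): 3 rows → E = 42, 42, 42 ✓
(D=M, F=gamma): 3 rows → E takes values {45, 49, 47} — violation
Two rows agree on {D, F} but differ on E, so {D, F} -> E does not hold.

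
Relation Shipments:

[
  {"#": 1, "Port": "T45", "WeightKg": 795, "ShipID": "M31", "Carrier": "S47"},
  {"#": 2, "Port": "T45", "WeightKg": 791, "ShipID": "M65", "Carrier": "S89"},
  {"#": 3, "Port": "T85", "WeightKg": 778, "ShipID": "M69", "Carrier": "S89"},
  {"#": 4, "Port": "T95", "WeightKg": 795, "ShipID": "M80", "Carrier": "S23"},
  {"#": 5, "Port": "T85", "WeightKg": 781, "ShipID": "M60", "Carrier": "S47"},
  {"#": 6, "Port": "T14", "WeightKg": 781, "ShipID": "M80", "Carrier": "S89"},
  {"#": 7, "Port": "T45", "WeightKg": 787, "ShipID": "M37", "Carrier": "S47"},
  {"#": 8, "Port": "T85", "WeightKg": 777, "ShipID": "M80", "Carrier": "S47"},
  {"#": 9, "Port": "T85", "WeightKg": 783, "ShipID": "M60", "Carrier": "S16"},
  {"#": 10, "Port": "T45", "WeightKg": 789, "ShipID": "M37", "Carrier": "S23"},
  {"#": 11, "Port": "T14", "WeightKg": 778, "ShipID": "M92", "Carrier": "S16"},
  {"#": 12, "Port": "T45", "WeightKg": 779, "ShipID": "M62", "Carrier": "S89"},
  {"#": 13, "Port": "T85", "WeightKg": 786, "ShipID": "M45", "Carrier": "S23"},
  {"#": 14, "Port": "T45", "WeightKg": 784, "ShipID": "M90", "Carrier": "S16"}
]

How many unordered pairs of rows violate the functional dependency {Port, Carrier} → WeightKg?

3

(Port=T45, Carrier=S47): violating pairs (1,7) — 1 pair.
(Port=T45, Carrier=S89): violating pairs (2,12) — 1 pair.
(Port=T85, Carrier=S47): violating pairs (5,8) — 1 pair.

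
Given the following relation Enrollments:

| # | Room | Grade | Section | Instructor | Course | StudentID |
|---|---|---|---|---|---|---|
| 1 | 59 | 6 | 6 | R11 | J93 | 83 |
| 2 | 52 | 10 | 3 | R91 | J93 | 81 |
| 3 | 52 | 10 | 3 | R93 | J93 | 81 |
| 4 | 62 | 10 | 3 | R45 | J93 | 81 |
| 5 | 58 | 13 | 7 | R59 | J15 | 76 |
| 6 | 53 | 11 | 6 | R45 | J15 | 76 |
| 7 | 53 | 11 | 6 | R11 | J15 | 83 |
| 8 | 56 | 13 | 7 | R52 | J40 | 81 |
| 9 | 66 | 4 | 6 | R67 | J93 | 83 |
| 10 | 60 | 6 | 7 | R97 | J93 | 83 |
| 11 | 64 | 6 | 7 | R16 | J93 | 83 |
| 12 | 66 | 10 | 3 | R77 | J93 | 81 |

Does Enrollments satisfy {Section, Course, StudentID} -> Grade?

No

(Section=6, Course=J93, StudentID=83): rows 1, 9 → Grade takes values {6, 4} — violation
(Section=3, Course=J93, StudentID=81): rows 2, 3, 4, 12 → Grade = 10, 10, 10, 10 ✓
(Section=7, Course=J15, StudentID=76): row 5 → Grade = 13 ✓
(Section=6, Course=J15, StudentID=76): row 6 → Grade = 11 ✓
(Section=6, Course=J15, StudentID=83): row 7 → Grade = 11 ✓
(Section=7, Course=J40, StudentID=81): row 8 → Grade = 13 ✓
(Section=7, Course=J93, StudentID=83): rows 10, 11 → Grade = 6, 6 ✓
Two rows agree on {Section, Course, StudentID} but differ on Grade, so {Section, Course, StudentID} -> Grade does not hold.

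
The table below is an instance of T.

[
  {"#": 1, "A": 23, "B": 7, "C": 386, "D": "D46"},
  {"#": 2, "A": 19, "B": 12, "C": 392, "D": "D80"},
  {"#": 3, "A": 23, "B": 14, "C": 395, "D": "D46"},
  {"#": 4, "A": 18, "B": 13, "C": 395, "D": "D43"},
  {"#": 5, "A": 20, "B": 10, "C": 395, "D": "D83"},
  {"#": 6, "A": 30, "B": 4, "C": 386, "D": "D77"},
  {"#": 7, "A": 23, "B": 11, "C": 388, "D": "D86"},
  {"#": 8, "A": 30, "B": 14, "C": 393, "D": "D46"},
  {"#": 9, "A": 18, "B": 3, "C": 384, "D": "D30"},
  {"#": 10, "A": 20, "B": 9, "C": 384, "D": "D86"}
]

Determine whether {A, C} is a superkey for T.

Yes

All 10 rows have distinct {A, C} values, so {A, C} → (all attributes) holds and {A, C} is a superkey.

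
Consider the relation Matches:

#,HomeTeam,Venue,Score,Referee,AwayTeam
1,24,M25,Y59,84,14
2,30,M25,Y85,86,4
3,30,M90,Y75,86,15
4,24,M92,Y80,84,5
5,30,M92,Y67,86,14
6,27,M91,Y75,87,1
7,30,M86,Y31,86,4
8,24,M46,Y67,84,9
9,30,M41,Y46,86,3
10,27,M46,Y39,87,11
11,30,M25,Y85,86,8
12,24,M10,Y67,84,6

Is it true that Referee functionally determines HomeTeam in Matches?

Yes

Referee=84: rows 1, 4, 8, 12 → HomeTeam = 24, 24, 24, 24 ✓
Referee=86: rows 2, 3, 5, 7, 9, 11 → HomeTeam = 30, 30, 30, 30, 30, 30 ✓
Referee=87: rows 6, 10 → HomeTeam = 27, 27 ✓
Every Referee value is associated with a single HomeTeam value, so Referee -> HomeTeam holds.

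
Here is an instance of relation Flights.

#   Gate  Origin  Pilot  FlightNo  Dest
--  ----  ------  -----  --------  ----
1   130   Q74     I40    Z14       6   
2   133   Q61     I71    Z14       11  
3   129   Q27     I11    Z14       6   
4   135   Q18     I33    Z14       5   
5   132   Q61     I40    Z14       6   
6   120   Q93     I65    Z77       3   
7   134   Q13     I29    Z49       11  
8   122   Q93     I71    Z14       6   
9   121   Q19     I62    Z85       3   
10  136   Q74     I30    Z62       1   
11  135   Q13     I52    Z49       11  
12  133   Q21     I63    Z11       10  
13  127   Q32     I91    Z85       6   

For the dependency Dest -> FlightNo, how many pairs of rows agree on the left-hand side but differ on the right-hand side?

Dest=6: violating pairs (1,13), (3,13), (5,13), (8,13) — 4 pairs.
Dest=11: violating pairs (2,7), (2,11) — 2 pairs.
Dest=3: violating pairs (6,9) — 1 pair.

7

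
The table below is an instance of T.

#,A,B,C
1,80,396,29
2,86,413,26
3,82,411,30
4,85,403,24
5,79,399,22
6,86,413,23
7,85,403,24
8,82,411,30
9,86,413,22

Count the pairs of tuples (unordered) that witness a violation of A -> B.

A=86: all 3 rows agree on B — 0 pairs.
A=82: all 2 rows agree on B — 0 pairs.
A=85: all 2 rows agree on B — 0 pairs.

0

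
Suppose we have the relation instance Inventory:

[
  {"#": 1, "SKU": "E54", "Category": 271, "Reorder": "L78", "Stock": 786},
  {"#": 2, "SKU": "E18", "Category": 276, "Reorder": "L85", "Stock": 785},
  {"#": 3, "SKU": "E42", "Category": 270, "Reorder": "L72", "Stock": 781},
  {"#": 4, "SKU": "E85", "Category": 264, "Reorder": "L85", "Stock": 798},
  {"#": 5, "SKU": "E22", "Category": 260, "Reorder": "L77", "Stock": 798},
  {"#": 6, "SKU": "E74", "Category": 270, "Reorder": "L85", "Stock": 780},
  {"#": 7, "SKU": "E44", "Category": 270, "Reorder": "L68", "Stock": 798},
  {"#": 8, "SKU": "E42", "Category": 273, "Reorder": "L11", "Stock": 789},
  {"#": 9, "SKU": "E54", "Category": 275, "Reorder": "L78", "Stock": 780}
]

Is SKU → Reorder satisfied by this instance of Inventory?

No

SKU=E54: rows 1, 9 → Reorder = L78, L78 ✓
SKU=E18: row 2 → Reorder = L85 ✓
SKU=E42: rows 3, 8 → Reorder takes values {L72, L11} — violation
SKU=E85: row 4 → Reorder = L85 ✓
SKU=E22: row 5 → Reorder = L77 ✓
SKU=E74: row 6 → Reorder = L85 ✓
SKU=E44: row 7 → Reorder = L68 ✓
Two rows agree on SKU but differ on Reorder, so SKU → Reorder does not hold.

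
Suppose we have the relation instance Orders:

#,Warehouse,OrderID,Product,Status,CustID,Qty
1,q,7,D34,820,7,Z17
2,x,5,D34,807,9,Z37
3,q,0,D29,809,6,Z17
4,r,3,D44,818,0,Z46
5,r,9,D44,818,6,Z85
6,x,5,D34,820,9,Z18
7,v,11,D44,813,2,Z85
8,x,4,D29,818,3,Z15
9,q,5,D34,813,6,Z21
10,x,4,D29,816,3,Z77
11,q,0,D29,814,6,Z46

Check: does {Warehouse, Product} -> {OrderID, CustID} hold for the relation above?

No

(Warehouse=q, Product=D34): rows 1, 9 → {OrderID,CustID} takes values {(7, 7), (5, 6)} — violation
(Warehouse=x, Product=D34): rows 2, 6 → {OrderID,CustID} = (5, 9), (5, 9) ✓
(Warehouse=q, Product=D29): rows 3, 11 → {OrderID,CustID} = (0, 6), (0, 6) ✓
(Warehouse=r, Product=D44): rows 4, 5 → {OrderID,CustID} takes values {(3, 0), (9, 6)} — violation
(Warehouse=v, Product=D44): row 7 → {OrderID,CustID} = (11, 2) ✓
(Warehouse=x, Product=D29): rows 8, 10 → {OrderID,CustID} = (4, 3), (4, 3) ✓
Two rows agree on {Warehouse, Product} but differ on {OrderID, CustID}, so {Warehouse, Product} -> {OrderID, CustID} does not hold.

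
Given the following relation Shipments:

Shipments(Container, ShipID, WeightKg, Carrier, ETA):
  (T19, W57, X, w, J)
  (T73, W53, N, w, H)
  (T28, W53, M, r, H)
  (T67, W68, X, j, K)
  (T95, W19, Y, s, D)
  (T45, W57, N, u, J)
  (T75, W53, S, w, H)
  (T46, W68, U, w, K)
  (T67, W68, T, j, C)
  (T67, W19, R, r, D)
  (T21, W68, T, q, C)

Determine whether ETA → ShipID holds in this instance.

ETA=J: 2 rows → ShipID = W57, W57 ✓
ETA=H: 3 rows → ShipID = W53, W53, W53 ✓
ETA=K: 2 rows → ShipID = W68, W68 ✓
ETA=D: 2 rows → ShipID = W19, W19 ✓
ETA=C: 2 rows → ShipID = W68, W68 ✓
Every ETA value is associated with a single ShipID value, so ETA → ShipID holds.

Yes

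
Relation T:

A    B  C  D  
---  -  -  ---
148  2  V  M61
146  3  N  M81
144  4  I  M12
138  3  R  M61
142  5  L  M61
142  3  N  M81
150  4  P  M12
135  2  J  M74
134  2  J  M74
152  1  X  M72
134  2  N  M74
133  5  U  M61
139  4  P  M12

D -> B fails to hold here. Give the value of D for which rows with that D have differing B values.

M61

D=M61: 4 rows → B takes values {2, 3, 5} — violation
D=M81: 2 rows → B = 3, 3 ✓
D=M12: 3 rows → B = 4, 4, 4 ✓
D=M74: 3 rows → B = 2, 2, 2 ✓
D=M72: 1 row → B = 1 ✓
The only D value with inconsistent B is D=M61.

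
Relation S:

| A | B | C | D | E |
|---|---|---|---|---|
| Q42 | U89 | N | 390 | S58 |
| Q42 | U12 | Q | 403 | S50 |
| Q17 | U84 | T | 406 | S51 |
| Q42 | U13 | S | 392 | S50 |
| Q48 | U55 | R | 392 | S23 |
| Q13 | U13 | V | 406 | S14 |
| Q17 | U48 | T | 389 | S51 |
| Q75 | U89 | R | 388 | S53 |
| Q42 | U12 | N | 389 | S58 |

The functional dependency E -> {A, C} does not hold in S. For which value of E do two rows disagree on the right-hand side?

E=S58: 2 rows → {A,C} = (Q42, N), (Q42, N) ✓
E=S50: 2 rows → {A,C} takes values {(Q42, Q), (Q42, S)} — violation
E=S51: 2 rows → {A,C} = (Q17, T), (Q17, T) ✓
E=S23: 1 row → {A,C} = (Q48, R) ✓
E=S14: 1 row → {A,C} = (Q13, V) ✓
E=S53: 1 row → {A,C} = (Q75, R) ✓
The only E value with inconsistent RHS is E=S50.

S50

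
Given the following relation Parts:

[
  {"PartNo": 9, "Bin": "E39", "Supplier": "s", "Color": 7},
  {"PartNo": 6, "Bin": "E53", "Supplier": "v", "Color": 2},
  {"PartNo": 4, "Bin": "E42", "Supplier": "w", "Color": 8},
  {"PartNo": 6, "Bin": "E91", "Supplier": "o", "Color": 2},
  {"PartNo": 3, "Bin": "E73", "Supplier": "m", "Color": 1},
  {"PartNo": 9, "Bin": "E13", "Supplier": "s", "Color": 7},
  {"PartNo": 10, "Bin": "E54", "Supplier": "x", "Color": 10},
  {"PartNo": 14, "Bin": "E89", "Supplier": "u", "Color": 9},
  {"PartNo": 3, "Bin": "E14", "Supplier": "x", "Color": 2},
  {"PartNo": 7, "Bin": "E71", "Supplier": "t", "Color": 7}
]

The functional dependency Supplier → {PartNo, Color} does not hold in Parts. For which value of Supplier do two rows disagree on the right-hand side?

x

Supplier=s: 2 rows → {PartNo,Color} = (9, 7), (9, 7) ✓
Supplier=v: 1 row → {PartNo,Color} = (6, 2) ✓
Supplier=w: 1 row → {PartNo,Color} = (4, 8) ✓
Supplier=o: 1 row → {PartNo,Color} = (6, 2) ✓
Supplier=m: 1 row → {PartNo,Color} = (3, 1) ✓
Supplier=x: 2 rows → {PartNo,Color} takes values {(10, 10), (3, 2)} — violation
Supplier=u: 1 row → {PartNo,Color} = (14, 9) ✓
Supplier=t: 1 row → {PartNo,Color} = (7, 7) ✓
The only Supplier value with inconsistent RHS is Supplier=x.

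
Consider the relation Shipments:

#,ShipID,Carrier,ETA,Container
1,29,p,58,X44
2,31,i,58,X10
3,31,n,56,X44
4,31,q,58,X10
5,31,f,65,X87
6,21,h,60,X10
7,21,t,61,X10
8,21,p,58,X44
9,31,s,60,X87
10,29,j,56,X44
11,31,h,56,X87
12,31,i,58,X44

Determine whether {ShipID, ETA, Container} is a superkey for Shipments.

No

Rows 2 and 4 have the same {ShipID, ETA, Container} value (ShipID=31, ETA=58, Container=X10) but are distinct tuples, so {ShipID, ETA, Container} does not determine every attribute — not a superkey.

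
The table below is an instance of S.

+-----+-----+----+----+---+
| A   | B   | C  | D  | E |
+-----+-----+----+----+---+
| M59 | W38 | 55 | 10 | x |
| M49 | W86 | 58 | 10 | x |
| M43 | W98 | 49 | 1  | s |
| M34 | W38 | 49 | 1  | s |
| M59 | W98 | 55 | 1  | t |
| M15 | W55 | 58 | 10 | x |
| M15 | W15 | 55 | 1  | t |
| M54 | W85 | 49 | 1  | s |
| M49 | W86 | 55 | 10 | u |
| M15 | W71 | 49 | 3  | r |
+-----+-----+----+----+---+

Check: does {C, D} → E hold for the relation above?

No

(C=55, D=10): 2 rows → E takes values {x, u} — violation
(C=58, D=10): 2 rows → E = x, x ✓
(C=49, D=1): 3 rows → E = s, s, s ✓
(C=55, D=1): 2 rows → E = t, t ✓
(C=49, D=3): 1 row → E = r ✓
Two rows agree on {C, D} but differ on E, so {C, D} → E does not hold.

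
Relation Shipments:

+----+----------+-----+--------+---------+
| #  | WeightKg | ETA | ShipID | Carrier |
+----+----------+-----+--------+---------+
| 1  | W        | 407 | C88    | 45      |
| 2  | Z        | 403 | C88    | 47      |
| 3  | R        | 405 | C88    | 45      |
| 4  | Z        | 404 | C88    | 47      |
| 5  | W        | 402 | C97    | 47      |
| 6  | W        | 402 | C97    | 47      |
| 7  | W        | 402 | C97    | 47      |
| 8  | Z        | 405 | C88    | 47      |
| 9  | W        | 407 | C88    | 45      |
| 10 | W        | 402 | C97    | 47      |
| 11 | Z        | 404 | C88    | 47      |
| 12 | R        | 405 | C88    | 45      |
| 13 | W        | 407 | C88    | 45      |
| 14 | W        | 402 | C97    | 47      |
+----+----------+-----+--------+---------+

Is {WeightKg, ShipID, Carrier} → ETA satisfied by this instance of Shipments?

No

(WeightKg=W, ShipID=C88, Carrier=45): rows 1, 9, 13 → ETA = 407, 407, 407 ✓
(WeightKg=Z, ShipID=C88, Carrier=47): rows 2, 4, 8, 11 → ETA takes values {403, 404, 405} — violation
(WeightKg=R, ShipID=C88, Carrier=45): rows 3, 12 → ETA = 405, 405 ✓
(WeightKg=W, ShipID=C97, Carrier=47): rows 5, 6, 7, 10, 14 → ETA = 402, 402, 402, 402, 402 ✓
Two rows agree on {WeightKg, ShipID, Carrier} but differ on ETA, so {WeightKg, ShipID, Carrier} → ETA does not hold.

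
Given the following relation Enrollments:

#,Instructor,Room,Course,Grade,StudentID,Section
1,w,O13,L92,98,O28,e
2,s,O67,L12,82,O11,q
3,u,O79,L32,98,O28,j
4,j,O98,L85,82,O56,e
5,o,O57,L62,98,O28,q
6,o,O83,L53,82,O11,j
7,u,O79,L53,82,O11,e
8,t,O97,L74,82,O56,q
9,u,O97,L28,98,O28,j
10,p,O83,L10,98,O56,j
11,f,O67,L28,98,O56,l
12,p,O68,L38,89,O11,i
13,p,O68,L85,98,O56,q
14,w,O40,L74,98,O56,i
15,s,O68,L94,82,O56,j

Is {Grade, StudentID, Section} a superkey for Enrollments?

Rows 3 and 9 have the same {Grade, StudentID, Section} value (Grade=98, StudentID=O28, Section=j) but are distinct tuples, so {Grade, StudentID, Section} does not determine every attribute — not a superkey.

No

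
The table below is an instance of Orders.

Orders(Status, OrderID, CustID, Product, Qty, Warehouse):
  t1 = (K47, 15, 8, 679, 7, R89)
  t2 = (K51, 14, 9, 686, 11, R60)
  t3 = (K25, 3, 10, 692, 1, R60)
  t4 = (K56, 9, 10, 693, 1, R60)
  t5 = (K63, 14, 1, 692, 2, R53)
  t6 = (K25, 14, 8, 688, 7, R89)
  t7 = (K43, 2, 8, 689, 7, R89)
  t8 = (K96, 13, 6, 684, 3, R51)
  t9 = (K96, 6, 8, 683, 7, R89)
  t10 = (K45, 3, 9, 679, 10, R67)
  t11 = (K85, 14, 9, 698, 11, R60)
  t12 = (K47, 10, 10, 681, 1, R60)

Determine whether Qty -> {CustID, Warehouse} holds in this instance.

Yes

Qty=7: rows 1, 6, 7, 9 → {CustID,Warehouse} = (8, R89), (8, R89), (8, R89), (8, R89) ✓
Qty=11: rows 2, 11 → {CustID,Warehouse} = (9, R60), (9, R60) ✓
Qty=1: rows 3, 4, 12 → {CustID,Warehouse} = (10, R60), (10, R60), (10, R60) ✓
Qty=2: row 5 → {CustID,Warehouse} = (1, R53) ✓
Qty=3: row 8 → {CustID,Warehouse} = (6, R51) ✓
Qty=10: row 10 → {CustID,Warehouse} = (9, R67) ✓
Every Qty value is associated with a single {CustID, Warehouse} value, so Qty -> {CustID, Warehouse} holds.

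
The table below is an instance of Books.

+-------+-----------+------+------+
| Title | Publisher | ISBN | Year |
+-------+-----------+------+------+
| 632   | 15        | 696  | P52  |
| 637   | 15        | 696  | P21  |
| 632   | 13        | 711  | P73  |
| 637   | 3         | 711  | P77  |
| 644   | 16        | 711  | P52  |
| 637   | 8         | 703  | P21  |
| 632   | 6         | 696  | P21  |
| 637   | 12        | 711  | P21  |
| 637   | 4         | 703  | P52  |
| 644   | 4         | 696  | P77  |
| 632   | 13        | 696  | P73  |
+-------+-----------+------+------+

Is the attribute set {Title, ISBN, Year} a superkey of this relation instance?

All 11 rows have distinct {Title, ISBN, Year} values, so {Title, ISBN, Year} → (all attributes) holds and {Title, ISBN, Year} is a superkey.

Yes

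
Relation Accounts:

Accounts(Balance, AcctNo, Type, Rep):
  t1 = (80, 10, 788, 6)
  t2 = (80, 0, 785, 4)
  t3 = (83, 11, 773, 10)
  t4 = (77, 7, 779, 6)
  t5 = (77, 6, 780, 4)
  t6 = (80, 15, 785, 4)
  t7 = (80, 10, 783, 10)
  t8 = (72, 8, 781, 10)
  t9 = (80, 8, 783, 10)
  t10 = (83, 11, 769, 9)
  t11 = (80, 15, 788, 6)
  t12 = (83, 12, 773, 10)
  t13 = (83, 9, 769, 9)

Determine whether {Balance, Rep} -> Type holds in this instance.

(Balance=80, Rep=6): rows 1, 11 → Type = 788, 788 ✓
(Balance=80, Rep=4): rows 2, 6 → Type = 785, 785 ✓
(Balance=83, Rep=10): rows 3, 12 → Type = 773, 773 ✓
(Balance=77, Rep=6): row 4 → Type = 779 ✓
(Balance=77, Rep=4): row 5 → Type = 780 ✓
(Balance=80, Rep=10): rows 7, 9 → Type = 783, 783 ✓
(Balance=72, Rep=10): row 8 → Type = 781 ✓
(Balance=83, Rep=9): rows 10, 13 → Type = 769, 769 ✓
Every {Balance, Rep} value is associated with a single Type value, so {Balance, Rep} -> Type holds.

Yes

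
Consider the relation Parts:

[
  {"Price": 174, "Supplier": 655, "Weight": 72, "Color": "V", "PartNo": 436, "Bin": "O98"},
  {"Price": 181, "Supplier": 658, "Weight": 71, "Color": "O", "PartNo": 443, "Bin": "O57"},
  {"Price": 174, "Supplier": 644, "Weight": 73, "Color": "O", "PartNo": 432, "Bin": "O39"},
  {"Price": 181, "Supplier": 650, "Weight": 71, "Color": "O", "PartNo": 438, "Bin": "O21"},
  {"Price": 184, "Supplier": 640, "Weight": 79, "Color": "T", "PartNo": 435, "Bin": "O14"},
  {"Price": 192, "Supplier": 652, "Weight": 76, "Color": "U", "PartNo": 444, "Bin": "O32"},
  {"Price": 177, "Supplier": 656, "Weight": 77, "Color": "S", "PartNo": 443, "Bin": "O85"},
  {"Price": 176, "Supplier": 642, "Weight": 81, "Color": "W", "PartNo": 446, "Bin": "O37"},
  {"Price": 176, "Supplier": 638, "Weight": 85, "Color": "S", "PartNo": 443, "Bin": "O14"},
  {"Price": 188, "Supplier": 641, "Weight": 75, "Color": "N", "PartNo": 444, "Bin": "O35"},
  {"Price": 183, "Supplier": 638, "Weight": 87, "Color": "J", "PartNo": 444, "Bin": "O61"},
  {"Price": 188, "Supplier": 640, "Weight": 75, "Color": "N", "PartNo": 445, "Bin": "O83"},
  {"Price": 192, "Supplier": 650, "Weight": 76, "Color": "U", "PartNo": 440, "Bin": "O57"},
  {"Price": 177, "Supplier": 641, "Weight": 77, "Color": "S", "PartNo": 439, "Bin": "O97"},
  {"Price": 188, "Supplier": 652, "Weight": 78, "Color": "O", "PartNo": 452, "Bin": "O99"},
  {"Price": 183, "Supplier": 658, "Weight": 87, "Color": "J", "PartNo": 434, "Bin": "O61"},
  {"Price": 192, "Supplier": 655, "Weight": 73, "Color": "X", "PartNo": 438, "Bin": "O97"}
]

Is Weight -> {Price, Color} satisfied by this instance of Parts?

No

Weight=72: 1 row → {Price,Color} = (174, V) ✓
Weight=71: 2 rows → {Price,Color} = (181, O), (181, O) ✓
Weight=73: 2 rows → {Price,Color} takes values {(174, O), (192, X)} — violation
Weight=79: 1 row → {Price,Color} = (184, T) ✓
Weight=76: 2 rows → {Price,Color} = (192, U), (192, U) ✓
Weight=77: 2 rows → {Price,Color} = (177, S), (177, S) ✓
Weight=81: 1 row → {Price,Color} = (176, W) ✓
Weight=85: 1 row → {Price,Color} = (176, S) ✓
Weight=75: 2 rows → {Price,Color} = (188, N), (188, N) ✓
Weight=87: 2 rows → {Price,Color} = (183, J), (183, J) ✓
Weight=78: 1 row → {Price,Color} = (188, O) ✓
Two rows agree on Weight but differ on {Price, Color}, so Weight -> {Price, Color} does not hold.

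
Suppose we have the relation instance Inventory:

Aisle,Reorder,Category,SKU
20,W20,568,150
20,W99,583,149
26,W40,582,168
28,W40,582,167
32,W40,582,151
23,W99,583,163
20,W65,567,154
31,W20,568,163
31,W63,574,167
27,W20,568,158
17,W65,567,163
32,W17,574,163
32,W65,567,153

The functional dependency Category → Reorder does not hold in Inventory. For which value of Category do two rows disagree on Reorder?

Category=568: 3 rows → Reorder = W20, W20, W20 ✓
Category=583: 2 rows → Reorder = W99, W99 ✓
Category=582: 3 rows → Reorder = W40, W40, W40 ✓
Category=567: 3 rows → Reorder = W65, W65, W65 ✓
Category=574: 2 rows → Reorder takes values {W63, W17} — violation
The only Category value with inconsistent Reorder is Category=574.

574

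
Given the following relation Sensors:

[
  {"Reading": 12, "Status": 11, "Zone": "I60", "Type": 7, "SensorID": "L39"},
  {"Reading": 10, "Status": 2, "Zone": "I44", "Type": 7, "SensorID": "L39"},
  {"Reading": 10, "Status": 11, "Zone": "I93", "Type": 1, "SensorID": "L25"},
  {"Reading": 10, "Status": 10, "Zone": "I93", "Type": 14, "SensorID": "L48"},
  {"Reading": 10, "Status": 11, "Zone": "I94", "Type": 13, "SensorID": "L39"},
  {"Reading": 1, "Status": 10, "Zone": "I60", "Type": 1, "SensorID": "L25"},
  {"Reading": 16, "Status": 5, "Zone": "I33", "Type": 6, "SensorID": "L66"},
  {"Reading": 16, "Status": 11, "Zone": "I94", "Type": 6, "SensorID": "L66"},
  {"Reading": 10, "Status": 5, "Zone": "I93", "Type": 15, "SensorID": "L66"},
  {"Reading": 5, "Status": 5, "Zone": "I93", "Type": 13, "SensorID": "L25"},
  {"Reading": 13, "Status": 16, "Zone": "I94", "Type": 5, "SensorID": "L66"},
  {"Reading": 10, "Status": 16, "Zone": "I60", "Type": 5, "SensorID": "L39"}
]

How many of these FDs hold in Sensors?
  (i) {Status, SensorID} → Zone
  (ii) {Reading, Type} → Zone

(i) {Status, SensorID} → Zone: (Status=11, SensorID=L39): 2 rows → Zone takes values {I60, I94} — violation; (Status=5, SensorID=L66): 2 rows → Zone takes values {I33, I93} — violation — fails.
(ii) {Reading, Type} → Zone: (Reading=16, Type=6): 2 rows → Zone takes values {I33, I94} — violation — fails.
None of the 2 dependencies hold.

0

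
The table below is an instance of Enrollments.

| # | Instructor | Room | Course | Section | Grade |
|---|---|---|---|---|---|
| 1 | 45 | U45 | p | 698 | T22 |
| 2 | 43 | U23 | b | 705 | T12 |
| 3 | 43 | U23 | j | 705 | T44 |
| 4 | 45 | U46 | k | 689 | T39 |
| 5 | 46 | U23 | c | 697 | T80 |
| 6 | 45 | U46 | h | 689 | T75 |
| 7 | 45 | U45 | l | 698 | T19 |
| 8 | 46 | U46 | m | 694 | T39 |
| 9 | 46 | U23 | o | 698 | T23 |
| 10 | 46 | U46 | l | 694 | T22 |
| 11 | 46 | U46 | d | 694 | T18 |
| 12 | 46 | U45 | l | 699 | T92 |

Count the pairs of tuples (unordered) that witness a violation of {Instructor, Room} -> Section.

(Instructor=45, Room=U45): all 2 rows agree on Section — 0 pairs.
(Instructor=43, Room=U23): all 2 rows agree on Section — 0 pairs.
(Instructor=45, Room=U46): all 2 rows agree on Section — 0 pairs.
(Instructor=46, Room=U23): violating pairs (5,9) — 1 pair.
(Instructor=46, Room=U46): all 3 rows agree on Section — 0 pairs.

1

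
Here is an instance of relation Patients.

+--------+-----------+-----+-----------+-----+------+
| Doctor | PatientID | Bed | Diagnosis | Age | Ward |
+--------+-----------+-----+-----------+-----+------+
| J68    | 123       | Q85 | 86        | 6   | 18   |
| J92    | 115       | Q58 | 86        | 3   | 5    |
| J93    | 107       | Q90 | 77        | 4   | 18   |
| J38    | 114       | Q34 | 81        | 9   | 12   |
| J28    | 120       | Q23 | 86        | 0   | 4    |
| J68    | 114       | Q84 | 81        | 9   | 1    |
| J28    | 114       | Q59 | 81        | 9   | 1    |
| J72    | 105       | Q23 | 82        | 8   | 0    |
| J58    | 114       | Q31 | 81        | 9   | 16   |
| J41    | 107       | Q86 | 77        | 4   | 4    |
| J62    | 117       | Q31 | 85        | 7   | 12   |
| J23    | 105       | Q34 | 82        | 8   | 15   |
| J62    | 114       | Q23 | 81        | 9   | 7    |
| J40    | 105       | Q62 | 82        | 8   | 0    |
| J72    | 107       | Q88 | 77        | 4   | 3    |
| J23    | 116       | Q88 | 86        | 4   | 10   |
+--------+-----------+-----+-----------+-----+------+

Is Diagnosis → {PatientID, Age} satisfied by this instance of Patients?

Diagnosis=86: 4 rows → {PatientID,Age} takes values {(123, 6), (115, 3), (120, 0), (116, 4)} — violation
Diagnosis=77: 3 rows → {PatientID,Age} = (107, 4), (107, 4), (107, 4) ✓
Diagnosis=81: 5 rows → {PatientID,Age} = (114, 9), (114, 9), (114, 9), (114, 9), (114, 9) ✓
Diagnosis=82: 3 rows → {PatientID,Age} = (105, 8), (105, 8), (105, 8) ✓
Diagnosis=85: 1 row → {PatientID,Age} = (117, 7) ✓
Two rows agree on Diagnosis but differ on {PatientID, Age}, so Diagnosis → {PatientID, Age} does not hold.

No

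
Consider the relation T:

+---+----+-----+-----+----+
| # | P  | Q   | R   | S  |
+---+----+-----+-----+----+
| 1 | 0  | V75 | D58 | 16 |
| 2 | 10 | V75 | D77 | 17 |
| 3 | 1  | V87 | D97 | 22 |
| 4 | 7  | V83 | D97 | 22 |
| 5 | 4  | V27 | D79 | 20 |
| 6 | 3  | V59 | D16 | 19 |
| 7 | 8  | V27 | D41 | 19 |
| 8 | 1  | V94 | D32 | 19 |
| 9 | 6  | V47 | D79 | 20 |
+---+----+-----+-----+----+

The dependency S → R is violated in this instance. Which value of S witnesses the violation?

S=16: row 1 → R = D58 ✓
S=17: row 2 → R = D77 ✓
S=22: rows 3, 4 → R = D97, D97 ✓
S=20: rows 5, 9 → R = D79, D79 ✓
S=19: rows 6, 7, 8 → R takes values {D16, D41, D32} — violation
The only S value with inconsistent R is S=19.

19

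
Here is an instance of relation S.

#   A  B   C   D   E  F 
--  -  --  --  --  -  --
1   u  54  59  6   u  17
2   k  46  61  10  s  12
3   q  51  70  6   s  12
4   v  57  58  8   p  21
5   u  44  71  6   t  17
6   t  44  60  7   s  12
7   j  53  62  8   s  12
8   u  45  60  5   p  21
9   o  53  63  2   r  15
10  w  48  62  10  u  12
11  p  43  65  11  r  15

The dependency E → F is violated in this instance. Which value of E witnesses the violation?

u

E=u: rows 1, 10 → F takes values {17, 12} — violation
E=s: rows 2, 3, 6, 7 → F = 12, 12, 12, 12 ✓
E=p: rows 4, 8 → F = 21, 21 ✓
E=t: row 5 → F = 17 ✓
E=r: rows 9, 11 → F = 15, 15 ✓
The only E value with inconsistent F is E=u.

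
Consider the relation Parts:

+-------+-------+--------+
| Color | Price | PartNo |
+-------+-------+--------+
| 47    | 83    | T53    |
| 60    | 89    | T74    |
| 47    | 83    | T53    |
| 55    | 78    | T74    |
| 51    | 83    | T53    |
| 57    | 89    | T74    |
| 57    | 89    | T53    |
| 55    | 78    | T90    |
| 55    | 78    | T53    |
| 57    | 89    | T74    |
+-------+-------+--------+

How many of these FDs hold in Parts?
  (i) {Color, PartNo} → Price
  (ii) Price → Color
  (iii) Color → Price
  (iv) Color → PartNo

2

(i) {Color, PartNo} → Price: every LHS value maps to a single RHS value — holds.
(ii) Price → Color: Price=83: 3 rows → Color takes values {47, 51} — violation; Price=89: 4 rows → Color takes values {60, 57} — violation — fails.
(iii) Color → Price: every LHS value maps to a single RHS value — holds.
(iv) Color → PartNo: Color=55: 3 rows → PartNo takes values {T74, T90, T53} — violation; Color=57: 3 rows → PartNo takes values {T74, T53} — violation — fails.
2 of the 4 dependencies hold.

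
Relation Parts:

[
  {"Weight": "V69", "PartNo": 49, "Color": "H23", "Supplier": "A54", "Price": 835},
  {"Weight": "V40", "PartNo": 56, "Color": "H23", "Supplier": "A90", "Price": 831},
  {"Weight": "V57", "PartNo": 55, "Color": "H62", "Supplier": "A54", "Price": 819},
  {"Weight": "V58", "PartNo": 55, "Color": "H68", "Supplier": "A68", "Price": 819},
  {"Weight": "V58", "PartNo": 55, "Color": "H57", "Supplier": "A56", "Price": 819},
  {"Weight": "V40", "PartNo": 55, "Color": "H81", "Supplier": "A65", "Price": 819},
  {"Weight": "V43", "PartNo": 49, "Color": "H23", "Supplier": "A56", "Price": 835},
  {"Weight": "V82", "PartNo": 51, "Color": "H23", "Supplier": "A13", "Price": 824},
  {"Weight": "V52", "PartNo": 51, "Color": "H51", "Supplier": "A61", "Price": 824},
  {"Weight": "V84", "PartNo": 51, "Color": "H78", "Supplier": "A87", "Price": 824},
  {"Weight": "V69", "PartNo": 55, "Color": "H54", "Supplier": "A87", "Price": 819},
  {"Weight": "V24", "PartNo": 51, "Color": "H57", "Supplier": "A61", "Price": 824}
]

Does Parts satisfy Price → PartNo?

Yes

Price=835: 2 rows → PartNo = 49, 49 ✓
Price=831: 1 row → PartNo = 56 ✓
Price=819: 5 rows → PartNo = 55, 55, 55, 55, 55 ✓
Price=824: 4 rows → PartNo = 51, 51, 51, 51 ✓
Every Price value is associated with a single PartNo value, so Price → PartNo holds.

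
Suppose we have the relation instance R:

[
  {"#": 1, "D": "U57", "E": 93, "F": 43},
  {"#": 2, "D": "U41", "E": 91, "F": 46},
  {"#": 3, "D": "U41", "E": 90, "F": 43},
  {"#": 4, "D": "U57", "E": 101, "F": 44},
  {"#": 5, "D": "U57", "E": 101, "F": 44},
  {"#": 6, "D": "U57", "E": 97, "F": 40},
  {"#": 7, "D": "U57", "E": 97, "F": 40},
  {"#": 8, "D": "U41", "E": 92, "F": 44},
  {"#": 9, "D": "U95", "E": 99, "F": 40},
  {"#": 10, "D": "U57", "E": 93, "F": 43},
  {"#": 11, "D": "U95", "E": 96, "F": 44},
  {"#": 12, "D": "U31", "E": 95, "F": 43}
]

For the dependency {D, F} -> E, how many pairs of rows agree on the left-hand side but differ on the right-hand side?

0

(D=U57, F=43): all 2 rows agree on E — 0 pairs.
(D=U57, F=44): all 2 rows agree on E — 0 pairs.
(D=U57, F=40): all 2 rows agree on E — 0 pairs.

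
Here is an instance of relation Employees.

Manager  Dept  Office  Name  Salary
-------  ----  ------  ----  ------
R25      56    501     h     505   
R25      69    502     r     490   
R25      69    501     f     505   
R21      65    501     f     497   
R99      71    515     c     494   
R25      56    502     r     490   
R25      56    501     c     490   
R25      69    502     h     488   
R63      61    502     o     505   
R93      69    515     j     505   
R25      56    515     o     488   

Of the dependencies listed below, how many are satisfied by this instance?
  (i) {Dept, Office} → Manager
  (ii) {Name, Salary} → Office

(i) {Dept, Office} → Manager: every LHS value maps to a single RHS value — holds.
(ii) {Name, Salary} → Office: every LHS value maps to a single RHS value — holds.
2 of the 2 dependencies hold.

2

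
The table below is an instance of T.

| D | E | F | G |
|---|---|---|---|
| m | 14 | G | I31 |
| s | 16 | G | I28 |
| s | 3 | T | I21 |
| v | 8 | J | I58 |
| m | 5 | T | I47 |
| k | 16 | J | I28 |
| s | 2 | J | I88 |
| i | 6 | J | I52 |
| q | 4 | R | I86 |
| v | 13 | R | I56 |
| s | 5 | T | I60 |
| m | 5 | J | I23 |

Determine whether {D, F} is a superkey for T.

No

Two distinct rows share (D=s, F=T), so {D, F} does not determine every attribute — not a superkey.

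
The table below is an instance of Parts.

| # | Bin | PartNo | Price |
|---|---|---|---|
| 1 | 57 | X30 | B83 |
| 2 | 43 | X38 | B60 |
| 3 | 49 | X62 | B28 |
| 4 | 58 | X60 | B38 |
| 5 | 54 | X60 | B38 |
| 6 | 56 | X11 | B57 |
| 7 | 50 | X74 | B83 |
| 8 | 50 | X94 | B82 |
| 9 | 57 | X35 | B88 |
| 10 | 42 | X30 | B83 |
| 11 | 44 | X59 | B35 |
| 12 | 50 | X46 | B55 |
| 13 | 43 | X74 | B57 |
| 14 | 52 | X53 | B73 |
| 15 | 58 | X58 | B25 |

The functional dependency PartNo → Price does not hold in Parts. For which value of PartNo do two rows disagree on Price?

PartNo=X30: rows 1, 10 → Price = B83, B83 ✓
PartNo=X38: row 2 → Price = B60 ✓
PartNo=X62: row 3 → Price = B28 ✓
PartNo=X60: rows 4, 5 → Price = B38, B38 ✓
PartNo=X11: row 6 → Price = B57 ✓
PartNo=X74: rows 7, 13 → Price takes values {B83, B57} — violation
PartNo=X94: row 8 → Price = B82 ✓
PartNo=X35: row 9 → Price = B88 ✓
PartNo=X59: row 11 → Price = B35 ✓
PartNo=X46: row 12 → Price = B55 ✓
PartNo=X53: row 14 → Price = B73 ✓
PartNo=X58: row 15 → Price = B25 ✓
The only PartNo value with inconsistent Price is PartNo=X74.

X74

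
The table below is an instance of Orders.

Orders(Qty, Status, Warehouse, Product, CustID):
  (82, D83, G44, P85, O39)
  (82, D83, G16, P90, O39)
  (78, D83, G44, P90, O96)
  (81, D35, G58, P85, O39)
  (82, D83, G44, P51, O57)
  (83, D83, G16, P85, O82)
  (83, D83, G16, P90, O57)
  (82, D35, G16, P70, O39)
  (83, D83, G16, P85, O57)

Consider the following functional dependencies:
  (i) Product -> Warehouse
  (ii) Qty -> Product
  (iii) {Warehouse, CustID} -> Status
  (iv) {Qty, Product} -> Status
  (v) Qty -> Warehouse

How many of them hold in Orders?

(i) Product -> Warehouse: Product=P85: 4 rows → Warehouse takes values {G44, G58, G16} — violation; Product=P90: 3 rows → Warehouse takes values {G16, G44} — violation — fails.
(ii) Qty -> Product: Qty=82: 4 rows → Product takes values {P85, P90, P51, P70} — violation; Qty=83: 3 rows → Product takes values {P85, P90} — violation — fails.
(iii) {Warehouse, CustID} -> Status: (Warehouse=G16, CustID=O39): 2 rows → Status takes values {D83, D35} — violation — fails.
(iv) {Qty, Product} -> Status: every LHS value maps to a single RHS value — holds.
(v) Qty -> Warehouse: Qty=82: 4 rows → Warehouse takes values {G44, G16} — violation — fails.
1 of the 5 dependencies holds.

1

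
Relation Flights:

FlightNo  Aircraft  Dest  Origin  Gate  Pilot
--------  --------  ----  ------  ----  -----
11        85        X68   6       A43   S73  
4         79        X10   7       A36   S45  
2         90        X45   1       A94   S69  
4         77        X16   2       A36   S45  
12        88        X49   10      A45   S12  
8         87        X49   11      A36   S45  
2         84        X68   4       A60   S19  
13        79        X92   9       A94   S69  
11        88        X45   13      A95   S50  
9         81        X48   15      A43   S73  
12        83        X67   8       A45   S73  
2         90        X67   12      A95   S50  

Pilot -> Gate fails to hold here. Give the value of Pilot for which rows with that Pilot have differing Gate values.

Pilot=S73: 3 rows → Gate takes values {A43, A45} — violation
Pilot=S45: 3 rows → Gate = A36, A36, A36 ✓
Pilot=S69: 2 rows → Gate = A94, A94 ✓
Pilot=S12: 1 row → Gate = A45 ✓
Pilot=S19: 1 row → Gate = A60 ✓
Pilot=S50: 2 rows → Gate = A95, A95 ✓
The only Pilot value with inconsistent Gate is Pilot=S73.

S73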